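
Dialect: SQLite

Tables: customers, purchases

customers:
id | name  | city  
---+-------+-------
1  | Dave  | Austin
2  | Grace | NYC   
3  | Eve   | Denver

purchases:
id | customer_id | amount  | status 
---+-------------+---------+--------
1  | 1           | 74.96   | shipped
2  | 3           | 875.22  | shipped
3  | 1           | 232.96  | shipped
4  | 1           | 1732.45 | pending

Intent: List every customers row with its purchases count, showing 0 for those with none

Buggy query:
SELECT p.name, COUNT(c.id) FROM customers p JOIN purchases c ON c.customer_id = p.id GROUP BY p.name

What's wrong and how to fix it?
Bug: INNER JOIN drops customers rows that have no matching purchases rows

Fix: Use LEFT JOIN so parents without children still appear (COUNT(c.id) gives 0)

Corrected query:
SELECT p.name, COUNT(c.id) FROM customers p LEFT JOIN purchases c ON c.customer_id = p.id GROUP BY p.name

Result:
name  | COUNT(c.id)
------+------------
Dave  | 3          
Eve   | 1          
Grace | 0          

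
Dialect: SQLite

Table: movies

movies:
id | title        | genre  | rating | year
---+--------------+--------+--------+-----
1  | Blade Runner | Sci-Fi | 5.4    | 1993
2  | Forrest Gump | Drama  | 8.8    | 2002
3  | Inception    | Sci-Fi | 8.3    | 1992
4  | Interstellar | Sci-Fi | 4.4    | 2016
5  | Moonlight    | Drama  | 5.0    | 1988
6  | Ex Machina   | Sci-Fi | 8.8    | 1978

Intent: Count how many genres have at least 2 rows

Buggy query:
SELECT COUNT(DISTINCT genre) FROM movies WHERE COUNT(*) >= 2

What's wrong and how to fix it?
Bug: COUNT(*) cannot appear in WHERE; the per-group count doesn't exist yet

Fix: Group first with HAVING COUNT(*) >= 2, then COUNT the resulting groups

Corrected query:
SELECT COUNT(*) FROM (SELECT genre FROM movies GROUP BY genre HAVING COUNT(*) >= 2)

Result:
COUNT(*)
--------
2       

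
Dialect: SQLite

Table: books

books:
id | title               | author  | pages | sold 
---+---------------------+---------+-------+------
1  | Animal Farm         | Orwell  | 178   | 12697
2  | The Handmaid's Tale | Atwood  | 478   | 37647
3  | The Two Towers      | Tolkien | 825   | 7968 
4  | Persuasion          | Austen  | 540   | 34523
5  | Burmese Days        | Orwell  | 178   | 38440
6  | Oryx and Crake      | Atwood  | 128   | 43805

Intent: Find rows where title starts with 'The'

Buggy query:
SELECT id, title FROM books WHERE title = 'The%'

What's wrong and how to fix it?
Bug: Wildcards only work with LIKE; '=' treats '%' as a literal character

Fix: Replace '=' with LIKE so 'The%' is treated as a pattern

Corrected query:
SELECT id, title FROM books WHERE title LIKE 'The%'

Result:
id | title              
---+--------------------
2  | The Handmaid's Tale
3  | The Two Towers     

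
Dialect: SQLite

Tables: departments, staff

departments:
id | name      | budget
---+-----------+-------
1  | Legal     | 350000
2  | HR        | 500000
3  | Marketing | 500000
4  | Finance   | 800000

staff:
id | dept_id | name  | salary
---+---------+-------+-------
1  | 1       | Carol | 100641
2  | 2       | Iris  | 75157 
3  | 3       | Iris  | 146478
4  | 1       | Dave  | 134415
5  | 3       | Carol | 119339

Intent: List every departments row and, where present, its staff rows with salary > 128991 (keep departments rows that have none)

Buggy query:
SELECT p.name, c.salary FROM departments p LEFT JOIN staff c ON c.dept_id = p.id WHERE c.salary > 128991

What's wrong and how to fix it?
Bug: A WHERE condition on the right-hand table after LEFT JOIN drops unmatched parents

Fix: Put 'c.salary > 128991' in the JOIN's ON clause instead of WHERE

Corrected query:
SELECT p.name, c.salary FROM departments p LEFT JOIN staff c ON c.dept_id = p.id AND c.salary > 128991

Result:
name      | salary
----------+-------
Legal     | 134415
HR        | NULL  
Marketing | 146478
Finance   | NULL  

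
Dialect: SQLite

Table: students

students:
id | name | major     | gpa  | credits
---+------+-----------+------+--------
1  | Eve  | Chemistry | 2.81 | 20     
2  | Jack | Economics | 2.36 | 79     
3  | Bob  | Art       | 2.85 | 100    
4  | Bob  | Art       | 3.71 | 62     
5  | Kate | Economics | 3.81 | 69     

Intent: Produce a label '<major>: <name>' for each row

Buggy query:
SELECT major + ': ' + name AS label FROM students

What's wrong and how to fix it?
Bug: '+' is numeric addition; on text columns SQLite converts them to 0 instead of concatenating

Fix: Use the || operator for string concatenation

Corrected query:
SELECT major || ': ' || name AS label FROM students

Result:
label          
---------------
Chemistry: Eve 
Economics: Jack
Art: Bob       
Art: Bob       
Economics: Kate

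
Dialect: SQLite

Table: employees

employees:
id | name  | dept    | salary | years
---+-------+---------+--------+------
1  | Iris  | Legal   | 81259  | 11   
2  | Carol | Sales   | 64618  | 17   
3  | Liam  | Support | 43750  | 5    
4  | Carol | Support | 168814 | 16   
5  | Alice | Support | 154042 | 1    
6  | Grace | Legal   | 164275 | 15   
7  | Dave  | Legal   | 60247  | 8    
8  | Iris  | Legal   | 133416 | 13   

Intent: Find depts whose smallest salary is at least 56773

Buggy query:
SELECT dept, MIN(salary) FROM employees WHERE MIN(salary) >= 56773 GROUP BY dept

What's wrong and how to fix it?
Bug: Aggregates like MIN are computed per group after WHERE runs

Fix: Replace WHERE with HAVING after the GROUP BY

Corrected query:
SELECT dept, MIN(salary) FROM employees GROUP BY dept HAVING MIN(salary) >= 56773

Result:
dept  | MIN(salary)
------+------------
Legal | 60247      
Sales | 64618      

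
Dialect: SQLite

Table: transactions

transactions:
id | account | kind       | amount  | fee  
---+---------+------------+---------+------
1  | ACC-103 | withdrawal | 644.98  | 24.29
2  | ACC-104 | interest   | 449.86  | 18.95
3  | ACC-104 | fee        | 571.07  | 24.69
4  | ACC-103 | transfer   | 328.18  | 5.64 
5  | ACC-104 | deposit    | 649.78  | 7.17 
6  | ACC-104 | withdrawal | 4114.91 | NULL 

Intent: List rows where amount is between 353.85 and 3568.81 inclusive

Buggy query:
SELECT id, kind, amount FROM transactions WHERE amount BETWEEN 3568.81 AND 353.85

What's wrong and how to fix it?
Bug: BETWEEN expects the lower bound first; with 3568.81 AND 353.85 the range is empty

Fix: Swap the bounds so the smaller value comes first

Corrected query:
SELECT id, kind, amount FROM transactions WHERE amount BETWEEN 353.85 AND 3568.81

Result:
id | kind       | amount
---+------------+-------
1  | withdrawal | 644.98
2  | interest   | 449.86
3  | fee        | 571.07
5  | deposit    | 649.78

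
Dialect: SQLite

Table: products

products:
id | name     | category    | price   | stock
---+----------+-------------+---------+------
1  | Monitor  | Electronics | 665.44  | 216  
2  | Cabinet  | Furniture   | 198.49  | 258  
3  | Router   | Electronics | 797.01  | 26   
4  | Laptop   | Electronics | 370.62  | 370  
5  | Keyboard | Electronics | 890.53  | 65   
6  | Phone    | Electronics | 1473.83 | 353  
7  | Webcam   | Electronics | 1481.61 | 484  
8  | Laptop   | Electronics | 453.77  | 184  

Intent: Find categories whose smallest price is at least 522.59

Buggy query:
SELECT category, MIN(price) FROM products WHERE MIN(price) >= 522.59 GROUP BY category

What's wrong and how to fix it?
Bug: MIN() in WHERE is a misuse of aggregate

Fix: Replace WHERE with HAVING after the GROUP BY

Corrected query:
SELECT category, MIN(price) FROM products GROUP BY category HAVING MIN(price) >= 522.59

Result:
(no rows)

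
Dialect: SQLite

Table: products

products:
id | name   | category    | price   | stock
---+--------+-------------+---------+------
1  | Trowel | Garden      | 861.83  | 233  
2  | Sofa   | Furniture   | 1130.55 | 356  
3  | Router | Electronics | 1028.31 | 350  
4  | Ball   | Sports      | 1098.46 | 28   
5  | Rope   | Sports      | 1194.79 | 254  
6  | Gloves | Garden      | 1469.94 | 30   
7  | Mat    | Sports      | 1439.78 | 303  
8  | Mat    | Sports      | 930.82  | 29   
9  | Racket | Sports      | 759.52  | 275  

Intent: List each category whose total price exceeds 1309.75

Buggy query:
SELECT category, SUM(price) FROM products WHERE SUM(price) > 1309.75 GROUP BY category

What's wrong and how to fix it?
Bug: SUM(price) is an aggregate, but WHERE filters rows before aggregation

Fix: Use HAVING (which filters groups after aggregation) instead of WHERE

Corrected query:
SELECT category, SUM(price) FROM products GROUP BY category HAVING SUM(price) > 1309.75

Result:
category | SUM(price)
---------+-----------
Garden   | 2331.77   
Sports   | 5423.37   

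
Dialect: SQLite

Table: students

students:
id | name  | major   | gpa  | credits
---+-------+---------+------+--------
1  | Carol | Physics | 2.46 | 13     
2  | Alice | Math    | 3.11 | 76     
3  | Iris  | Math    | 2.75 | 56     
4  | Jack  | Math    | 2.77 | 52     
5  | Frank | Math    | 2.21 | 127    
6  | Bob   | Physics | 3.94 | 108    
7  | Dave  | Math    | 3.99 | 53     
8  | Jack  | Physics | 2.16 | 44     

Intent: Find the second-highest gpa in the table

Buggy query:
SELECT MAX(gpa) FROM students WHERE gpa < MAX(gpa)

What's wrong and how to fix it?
Bug: MAX(gpa) on the right of the comparison is an aggregate-in-WHERE error

Fix: Compute the overall MAX in a subquery, then take MAX of rows below it

Corrected query:
SELECT MAX(gpa) FROM students WHERE gpa < (SELECT MAX(gpa) FROM students)

Result:
MAX(gpa)
--------
3.94    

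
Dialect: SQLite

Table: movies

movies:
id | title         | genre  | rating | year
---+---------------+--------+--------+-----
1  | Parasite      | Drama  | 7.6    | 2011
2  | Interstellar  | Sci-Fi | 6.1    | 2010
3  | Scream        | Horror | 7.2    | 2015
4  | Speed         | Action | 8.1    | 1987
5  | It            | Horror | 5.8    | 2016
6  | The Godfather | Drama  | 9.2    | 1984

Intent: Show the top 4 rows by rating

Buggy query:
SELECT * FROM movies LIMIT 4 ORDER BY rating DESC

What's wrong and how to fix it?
Bug: ORDER BY cannot follow LIMIT; LIMIT is the final clause

Fix: Sort with ORDER BY, then apply LIMIT

Corrected query:
SELECT * FROM movies ORDER BY rating DESC LIMIT 4

Result:
id | title         | genre  | rating | year
---+---------------+--------+--------+-----
6  | The Godfather | Drama  | 9.2    | 1984
4  | Speed         | Action | 8.1    | 1987
1  | Parasite      | Drama  | 7.6    | 2011
3  | Scream        | Horror | 7.2    | 2015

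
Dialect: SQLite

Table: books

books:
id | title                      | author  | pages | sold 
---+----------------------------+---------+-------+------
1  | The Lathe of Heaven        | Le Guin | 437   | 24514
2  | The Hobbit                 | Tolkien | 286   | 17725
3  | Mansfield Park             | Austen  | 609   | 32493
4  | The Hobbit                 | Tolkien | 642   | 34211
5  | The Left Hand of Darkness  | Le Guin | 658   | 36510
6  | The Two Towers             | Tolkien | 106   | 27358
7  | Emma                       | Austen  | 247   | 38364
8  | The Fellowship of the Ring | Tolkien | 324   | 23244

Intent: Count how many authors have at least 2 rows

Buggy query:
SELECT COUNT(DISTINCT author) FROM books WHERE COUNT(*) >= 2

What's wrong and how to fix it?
Bug: WHERE filters individual rows, not groups, so a group-level COUNT is invalid there

Fix: Use a subquery that GROUPs and filters with HAVING, then count its rows

Corrected query:
SELECT COUNT(*) FROM (SELECT author FROM books GROUP BY author HAVING COUNT(*) >= 2)

Result:
COUNT(*)
--------
3       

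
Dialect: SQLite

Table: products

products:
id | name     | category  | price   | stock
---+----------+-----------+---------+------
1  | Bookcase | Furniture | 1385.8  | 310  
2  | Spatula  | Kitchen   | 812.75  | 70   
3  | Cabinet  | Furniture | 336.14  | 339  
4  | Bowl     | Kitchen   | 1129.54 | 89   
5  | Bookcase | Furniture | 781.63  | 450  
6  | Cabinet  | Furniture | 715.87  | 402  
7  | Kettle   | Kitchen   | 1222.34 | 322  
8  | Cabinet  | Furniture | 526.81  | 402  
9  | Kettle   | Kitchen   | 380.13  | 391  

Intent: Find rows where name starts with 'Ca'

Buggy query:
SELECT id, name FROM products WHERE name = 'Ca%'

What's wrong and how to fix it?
Bug: '=' compares the literal string including the % character; pattern matching needs LIKE

Fix: Replace '=' with LIKE so 'Ca%' is treated as a pattern

Corrected query:
SELECT id, name FROM products WHERE name LIKE 'Ca%'

Result:
id | name   
---+--------
3  | Cabinet
6  | Cabinet
8  | Cabinet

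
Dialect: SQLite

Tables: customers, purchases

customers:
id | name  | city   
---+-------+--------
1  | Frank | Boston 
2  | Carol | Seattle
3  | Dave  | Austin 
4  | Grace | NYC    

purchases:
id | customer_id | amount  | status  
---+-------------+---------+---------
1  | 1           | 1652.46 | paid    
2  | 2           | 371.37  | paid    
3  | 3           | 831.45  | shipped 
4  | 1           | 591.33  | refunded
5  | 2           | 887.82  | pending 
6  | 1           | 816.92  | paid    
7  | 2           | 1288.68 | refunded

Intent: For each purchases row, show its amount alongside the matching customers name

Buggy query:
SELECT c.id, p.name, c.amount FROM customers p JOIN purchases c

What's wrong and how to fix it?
Bug: Missing join condition: each purchases row is matched to all customers rows instead of just its own

Fix: Specify the join condition linking the foreign key to the parent id

Corrected query:
SELECT c.id, p.name, c.amount FROM customers p JOIN purchases c ON c.customer_id = p.id

Result:
id | name  | amount 
---+-------+--------
1  | Frank | 1652.46
2  | Carol | 371.37 
3  | Dave  | 831.45 
4  | Frank | 591.33 
5  | Carol | 887.82 
6  | Frank | 816.92 
7  | Carol | 1288.68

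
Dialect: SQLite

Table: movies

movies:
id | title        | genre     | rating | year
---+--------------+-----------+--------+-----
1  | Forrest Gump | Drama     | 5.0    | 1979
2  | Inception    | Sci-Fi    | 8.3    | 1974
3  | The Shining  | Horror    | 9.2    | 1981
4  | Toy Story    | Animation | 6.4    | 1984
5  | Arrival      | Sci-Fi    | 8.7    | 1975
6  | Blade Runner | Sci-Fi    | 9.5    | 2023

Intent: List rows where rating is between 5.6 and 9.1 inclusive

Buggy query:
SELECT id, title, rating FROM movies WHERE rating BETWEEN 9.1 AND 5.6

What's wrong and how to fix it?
Bug: BETWEEN expects the lower bound first; with 9.1 AND 5.6 the range is empty

Fix: Swap the bounds so the smaller value comes first

Corrected query:
SELECT id, title, rating FROM movies WHERE rating BETWEEN 5.6 AND 9.1

Result:
id | title     | rating
---+-----------+-------
2  | Inception | 8.3   
4  | Toy Story | 6.4   
5  | Arrival   | 8.7   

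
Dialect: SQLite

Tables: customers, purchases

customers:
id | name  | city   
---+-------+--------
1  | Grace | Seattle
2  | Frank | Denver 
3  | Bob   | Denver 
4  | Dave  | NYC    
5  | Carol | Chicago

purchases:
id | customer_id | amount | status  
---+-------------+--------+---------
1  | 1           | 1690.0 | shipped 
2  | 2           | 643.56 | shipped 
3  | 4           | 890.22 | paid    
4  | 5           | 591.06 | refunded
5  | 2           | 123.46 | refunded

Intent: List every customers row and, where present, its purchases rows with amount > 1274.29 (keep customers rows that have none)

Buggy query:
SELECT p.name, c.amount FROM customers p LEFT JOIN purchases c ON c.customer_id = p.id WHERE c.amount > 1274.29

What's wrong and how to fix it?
Bug: A WHERE condition on the right-hand table after LEFT JOIN drops unmatched parents

Fix: Move the right-table condition into the ON clause so unmatched parents are kept

Corrected query:
SELECT p.name, c.amount FROM customers p LEFT JOIN purchases c ON c.customer_id = p.id AND c.amount > 1274.29

Result:
name  | amount
------+-------
Grace | 1690  
Frank | NULL  
Bob   | NULL  
Dave  | NULL  
Carol | NULL  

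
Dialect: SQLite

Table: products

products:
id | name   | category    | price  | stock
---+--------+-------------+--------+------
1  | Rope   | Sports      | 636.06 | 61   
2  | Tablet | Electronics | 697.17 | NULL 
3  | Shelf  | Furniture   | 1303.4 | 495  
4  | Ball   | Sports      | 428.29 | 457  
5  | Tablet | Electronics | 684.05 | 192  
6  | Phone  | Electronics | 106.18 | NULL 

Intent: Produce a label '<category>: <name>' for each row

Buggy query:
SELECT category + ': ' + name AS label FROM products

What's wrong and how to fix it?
Bug: '+' is numeric addition; on text columns SQLite converts them to 0 instead of concatenating

Fix: Use the || operator for string concatenation

Corrected query:
SELECT category || ': ' || name AS label FROM products

Result:
label              
-------------------
Sports: Rope       
Electronics: Tablet
Furniture: Shelf   
Sports: Ball       
Electronics: Tablet
Electronics: Phone 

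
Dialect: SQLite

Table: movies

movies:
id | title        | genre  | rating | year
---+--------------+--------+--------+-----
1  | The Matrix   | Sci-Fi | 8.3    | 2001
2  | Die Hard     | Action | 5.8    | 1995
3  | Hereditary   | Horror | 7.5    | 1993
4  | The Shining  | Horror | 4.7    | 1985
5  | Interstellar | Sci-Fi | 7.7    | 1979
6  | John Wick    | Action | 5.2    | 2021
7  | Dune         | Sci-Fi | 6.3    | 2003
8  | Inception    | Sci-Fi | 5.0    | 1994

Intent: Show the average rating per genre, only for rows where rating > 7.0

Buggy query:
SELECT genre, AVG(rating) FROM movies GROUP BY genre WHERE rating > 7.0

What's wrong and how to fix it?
Bug: Row-level WHERE must come before GROUP BY in the clause order

Fix: Place WHERE between FROM and GROUP BY

Corrected query:
SELECT genre, AVG(rating) FROM movies WHERE rating > 7.0 GROUP BY genre

Result:
genre  | AVG(rating)
-------+------------
Horror | 7.5        
Sci-Fi | 8          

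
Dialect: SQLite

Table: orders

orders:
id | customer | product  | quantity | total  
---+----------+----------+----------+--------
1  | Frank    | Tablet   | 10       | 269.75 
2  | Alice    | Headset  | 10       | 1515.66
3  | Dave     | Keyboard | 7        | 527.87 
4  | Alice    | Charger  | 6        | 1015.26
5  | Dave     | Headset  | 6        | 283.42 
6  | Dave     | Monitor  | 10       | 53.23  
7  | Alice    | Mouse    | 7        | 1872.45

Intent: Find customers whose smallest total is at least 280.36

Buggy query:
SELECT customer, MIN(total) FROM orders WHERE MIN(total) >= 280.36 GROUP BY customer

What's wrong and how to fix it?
Bug: MIN() in WHERE is a misuse of aggregate

Fix: Replace WHERE with HAVING after the GROUP BY

Corrected query:
SELECT customer, MIN(total) FROM orders GROUP BY customer HAVING MIN(total) >= 280.36

Result:
customer | MIN(total)
---------+-----------
Alice    | 1015.26   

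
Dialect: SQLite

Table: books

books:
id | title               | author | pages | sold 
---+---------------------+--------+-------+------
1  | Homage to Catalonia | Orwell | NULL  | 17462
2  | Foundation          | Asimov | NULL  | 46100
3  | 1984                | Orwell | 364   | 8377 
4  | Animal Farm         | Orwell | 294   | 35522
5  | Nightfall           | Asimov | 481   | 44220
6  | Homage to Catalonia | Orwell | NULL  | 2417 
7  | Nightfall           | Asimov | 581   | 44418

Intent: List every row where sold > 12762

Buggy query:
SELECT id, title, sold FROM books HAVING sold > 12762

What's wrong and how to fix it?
Bug: HAVING filters the output of aggregation, but this query has no GROUP BY and no aggregate functions, so SQLite rejects it (HAVING clause on a non-aggregate query); the condition here is per row

Fix: Replace HAVING with WHERE since the condition applies to individual rows

Corrected query:
SELECT id, title, sold FROM books WHERE sold > 12762

Result:
id | title               | sold 
---+---------------------+------
1  | Homage to Catalonia | 17462
2  | Foundation          | 46100
4  | Animal Farm         | 35522
5  | Nightfall           | 44220
7  | Nightfall           | 44418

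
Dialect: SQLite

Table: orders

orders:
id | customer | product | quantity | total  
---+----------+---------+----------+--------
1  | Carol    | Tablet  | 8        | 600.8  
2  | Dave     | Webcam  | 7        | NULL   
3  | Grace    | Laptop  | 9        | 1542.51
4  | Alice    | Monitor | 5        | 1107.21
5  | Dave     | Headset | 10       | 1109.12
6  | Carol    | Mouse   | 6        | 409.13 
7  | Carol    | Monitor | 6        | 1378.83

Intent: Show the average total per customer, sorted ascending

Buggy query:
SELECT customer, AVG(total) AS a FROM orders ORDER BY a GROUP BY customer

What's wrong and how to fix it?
Bug: GROUP BY must precede ORDER BY

Fix: Reorder: SELECT … FROM … GROUP BY … ORDER BY …

Corrected query:
SELECT customer, AVG(total) AS a FROM orders GROUP BY customer ORDER BY a

Result:
customer | a         
---------+-----------
Carol    | 796.253333
Alice    | 1107.21   
Dave     | 1109.12   
Grace    | 1542.51   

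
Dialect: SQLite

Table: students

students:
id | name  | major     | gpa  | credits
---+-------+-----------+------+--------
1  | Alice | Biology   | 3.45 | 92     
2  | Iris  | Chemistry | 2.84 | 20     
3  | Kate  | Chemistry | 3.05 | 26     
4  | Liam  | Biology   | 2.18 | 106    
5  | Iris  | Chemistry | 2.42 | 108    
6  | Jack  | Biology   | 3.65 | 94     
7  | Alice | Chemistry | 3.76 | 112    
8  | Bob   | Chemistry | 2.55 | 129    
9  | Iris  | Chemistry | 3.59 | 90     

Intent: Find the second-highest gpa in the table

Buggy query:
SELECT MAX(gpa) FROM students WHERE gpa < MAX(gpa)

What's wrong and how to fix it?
Bug: The inner MAX is an aggregate inside WHERE, which is not allowed

Fix: Compute the overall MAX in a subquery, then take MAX of rows below it

Corrected query:
SELECT MAX(gpa) FROM students WHERE gpa < (SELECT MAX(gpa) FROM students)

Result:
MAX(gpa)
--------
3.65    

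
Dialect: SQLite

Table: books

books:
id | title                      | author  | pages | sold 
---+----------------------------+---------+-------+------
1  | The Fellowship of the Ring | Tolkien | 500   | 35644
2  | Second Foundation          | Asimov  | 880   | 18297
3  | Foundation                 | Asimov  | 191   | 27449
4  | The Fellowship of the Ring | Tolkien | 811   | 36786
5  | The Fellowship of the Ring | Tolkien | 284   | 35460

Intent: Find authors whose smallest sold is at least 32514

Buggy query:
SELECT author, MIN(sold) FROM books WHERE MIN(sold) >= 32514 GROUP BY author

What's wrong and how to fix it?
Bug: MIN() in WHERE is a misuse of aggregate

Fix: Replace WHERE with HAVING after the GROUP BY

Corrected query:
SELECT author, MIN(sold) FROM books GROUP BY author HAVING MIN(sold) >= 32514

Result:
author  | MIN(sold)
--------+----------
Tolkien | 35460    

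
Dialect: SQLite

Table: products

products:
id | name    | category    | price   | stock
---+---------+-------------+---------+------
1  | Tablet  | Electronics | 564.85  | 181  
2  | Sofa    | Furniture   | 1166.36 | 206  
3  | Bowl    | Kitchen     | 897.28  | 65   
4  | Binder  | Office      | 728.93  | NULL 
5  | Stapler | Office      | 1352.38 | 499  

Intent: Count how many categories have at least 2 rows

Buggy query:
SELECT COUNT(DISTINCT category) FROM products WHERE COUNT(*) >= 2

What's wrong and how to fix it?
Bug: WHERE filters individual rows, not groups, so a group-level COUNT is invalid there

Fix: Group first with HAVING COUNT(*) >= 2, then COUNT the resulting groups

Corrected query:
SELECT COUNT(*) FROM (SELECT category FROM products GROUP BY category HAVING COUNT(*) >= 2)

Result:
COUNT(*)
--------
1       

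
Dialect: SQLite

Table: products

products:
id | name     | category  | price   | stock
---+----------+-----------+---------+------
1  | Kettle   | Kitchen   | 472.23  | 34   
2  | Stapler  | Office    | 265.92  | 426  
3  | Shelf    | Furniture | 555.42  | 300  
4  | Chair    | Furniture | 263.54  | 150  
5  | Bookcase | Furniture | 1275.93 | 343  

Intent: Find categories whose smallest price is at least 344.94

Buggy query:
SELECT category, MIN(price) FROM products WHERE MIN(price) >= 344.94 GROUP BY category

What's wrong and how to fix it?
Bug: Aggregates like MIN are computed per group after WHERE runs

Fix: Replace WHERE with HAVING after the GROUP BY

Corrected query:
SELECT category, MIN(price) FROM products GROUP BY category HAVING MIN(price) >= 344.94

Result:
category | MIN(price)
---------+-----------
Kitchen  | 472.23    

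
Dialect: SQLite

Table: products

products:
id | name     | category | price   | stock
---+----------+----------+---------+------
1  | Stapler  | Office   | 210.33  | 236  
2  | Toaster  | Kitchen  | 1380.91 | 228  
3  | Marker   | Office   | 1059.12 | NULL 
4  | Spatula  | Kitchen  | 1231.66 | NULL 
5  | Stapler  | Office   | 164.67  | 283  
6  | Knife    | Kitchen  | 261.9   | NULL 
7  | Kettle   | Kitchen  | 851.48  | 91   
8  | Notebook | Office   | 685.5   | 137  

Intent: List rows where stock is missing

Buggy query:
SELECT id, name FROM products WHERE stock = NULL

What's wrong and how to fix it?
Bug: Comparing to NULL with '=' never matches; NULL = NULL is unknown, not true

Fix: Use IS NULL to test for NULL

Corrected query:
SELECT id, name FROM products WHERE stock IS NULL

Result:
id | name   
---+--------
3  | Marker 
4  | Spatula
6  | Knife  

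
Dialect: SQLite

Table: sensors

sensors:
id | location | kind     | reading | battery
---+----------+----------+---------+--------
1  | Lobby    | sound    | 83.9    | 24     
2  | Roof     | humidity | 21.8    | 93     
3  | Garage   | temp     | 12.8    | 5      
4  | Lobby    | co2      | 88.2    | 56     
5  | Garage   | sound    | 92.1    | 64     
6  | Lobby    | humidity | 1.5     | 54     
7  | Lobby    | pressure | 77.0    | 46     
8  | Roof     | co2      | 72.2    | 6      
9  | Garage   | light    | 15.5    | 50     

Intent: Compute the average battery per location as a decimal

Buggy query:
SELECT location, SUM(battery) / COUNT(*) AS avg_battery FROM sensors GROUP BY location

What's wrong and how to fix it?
Bug: SUM(battery) and COUNT(*) are both integers; the division truncates the fractional part

Fix: Cast one side to REAL so the division keeps the fractional part

Corrected query:
SELECT location, SUM(battery) * 1.0 / COUNT(*) AS avg_battery FROM sensors GROUP BY location

Result:
location | avg_battery
---------+------------
Garage   | 39.666667  
Lobby    | 45         
Roof     | 49.5       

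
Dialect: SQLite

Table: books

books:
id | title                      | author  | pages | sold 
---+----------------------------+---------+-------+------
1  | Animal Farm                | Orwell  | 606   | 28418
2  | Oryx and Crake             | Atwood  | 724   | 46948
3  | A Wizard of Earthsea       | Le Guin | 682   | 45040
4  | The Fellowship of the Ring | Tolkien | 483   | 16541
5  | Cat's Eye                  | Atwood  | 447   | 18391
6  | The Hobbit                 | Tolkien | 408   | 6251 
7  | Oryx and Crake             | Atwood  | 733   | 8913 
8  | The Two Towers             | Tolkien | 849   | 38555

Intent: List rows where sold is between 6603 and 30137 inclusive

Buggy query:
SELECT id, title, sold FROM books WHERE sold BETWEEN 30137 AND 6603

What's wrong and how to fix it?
Bug: BETWEEN expects the lower bound first; with 30137 AND 6603 the range is empty

Fix: Swap the bounds so the smaller value comes first

Corrected query:
SELECT id, title, sold FROM books WHERE sold BETWEEN 6603 AND 30137

Result:
id | title                      | sold 
---+----------------------------+------
1  | Animal Farm                | 28418
4  | The Fellowship of the Ring | 16541
5  | Cat's Eye                  | 18391
7  | Oryx and Crake             | 8913 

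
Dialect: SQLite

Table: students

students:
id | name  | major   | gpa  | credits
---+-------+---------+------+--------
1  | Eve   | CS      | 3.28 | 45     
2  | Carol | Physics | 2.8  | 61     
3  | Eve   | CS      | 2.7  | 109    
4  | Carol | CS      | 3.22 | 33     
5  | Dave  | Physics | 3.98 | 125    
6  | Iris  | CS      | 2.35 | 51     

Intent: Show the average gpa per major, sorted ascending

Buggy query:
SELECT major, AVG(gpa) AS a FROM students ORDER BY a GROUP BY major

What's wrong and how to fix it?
Bug: ORDER BY appears before GROUP BY; SQL clause order requires GROUP BY first

Fix: Move ORDER BY to the end, after GROUP BY

Corrected query:
SELECT major, AVG(gpa) AS a FROM students GROUP BY major ORDER BY a

Result:
major   | a     
--------+-------
CS      | 2.8875
Physics | 3.39  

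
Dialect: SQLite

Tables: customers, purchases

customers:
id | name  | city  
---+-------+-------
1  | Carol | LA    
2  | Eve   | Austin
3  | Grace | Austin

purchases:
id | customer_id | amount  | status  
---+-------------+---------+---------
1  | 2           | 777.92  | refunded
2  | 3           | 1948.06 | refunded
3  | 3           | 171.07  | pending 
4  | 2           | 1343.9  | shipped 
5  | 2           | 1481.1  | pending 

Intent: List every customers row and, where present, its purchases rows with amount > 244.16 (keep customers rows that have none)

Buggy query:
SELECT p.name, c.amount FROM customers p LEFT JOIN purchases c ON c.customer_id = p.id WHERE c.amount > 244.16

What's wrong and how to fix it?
Bug: A WHERE condition on the right-hand table after LEFT JOIN drops unmatched parents

Fix: Put 'c.amount > 244.16' in the JOIN's ON clause instead of WHERE

Corrected query:
SELECT p.name, c.amount FROM customers p LEFT JOIN purchases c ON c.customer_id = p.id AND c.amount > 244.16

Result:
name  | amount 
------+--------
Carol | NULL   
Eve   | 777.92 
Eve   | 1343.9 
Eve   | 1481.1 
Grace | 1948.06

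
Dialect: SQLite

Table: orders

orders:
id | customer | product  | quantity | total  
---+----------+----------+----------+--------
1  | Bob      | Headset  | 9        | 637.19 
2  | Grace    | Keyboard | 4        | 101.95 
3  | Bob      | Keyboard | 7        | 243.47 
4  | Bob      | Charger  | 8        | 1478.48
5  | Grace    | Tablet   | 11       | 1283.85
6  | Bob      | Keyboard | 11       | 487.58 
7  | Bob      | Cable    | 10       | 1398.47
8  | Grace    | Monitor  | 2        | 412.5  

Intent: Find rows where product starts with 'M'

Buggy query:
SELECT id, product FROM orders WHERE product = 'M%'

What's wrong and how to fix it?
Bug: Wildcards only work with LIKE; '=' treats '%' as a literal character

Fix: Replace '=' with LIKE so 'M%' is treated as a pattern

Corrected query:
SELECT id, product FROM orders WHERE product LIKE 'M%'

Result:
id | product
---+--------
8  | Monitor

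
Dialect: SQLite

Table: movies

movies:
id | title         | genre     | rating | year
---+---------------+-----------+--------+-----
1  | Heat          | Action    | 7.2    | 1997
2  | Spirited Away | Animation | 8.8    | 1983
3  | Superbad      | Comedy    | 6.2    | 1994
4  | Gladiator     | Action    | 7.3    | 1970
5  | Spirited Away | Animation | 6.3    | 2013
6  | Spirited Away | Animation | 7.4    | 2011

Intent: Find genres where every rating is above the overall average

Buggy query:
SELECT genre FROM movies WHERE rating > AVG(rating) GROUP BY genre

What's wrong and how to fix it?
Bug: WHERE evaluates per row before aggregation, so AVG() is unavailable

Fix: Use a subquery for AVG and a HAVING MIN(...) filter so the condition holds for every row in the group

Corrected query:
SELECT genre FROM movies GROUP BY genre HAVING MIN(rating) > (SELECT AVG(rating) FROM movies)

Result:
(no rows)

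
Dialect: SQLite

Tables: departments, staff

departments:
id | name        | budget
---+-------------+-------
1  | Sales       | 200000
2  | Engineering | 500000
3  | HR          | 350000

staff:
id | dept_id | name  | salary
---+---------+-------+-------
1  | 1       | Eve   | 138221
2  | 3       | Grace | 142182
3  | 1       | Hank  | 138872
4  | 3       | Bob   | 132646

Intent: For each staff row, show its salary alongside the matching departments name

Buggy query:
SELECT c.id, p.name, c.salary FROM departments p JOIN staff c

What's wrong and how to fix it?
Bug: Missing join condition: each staff row is matched to all departments rows instead of just its own

Fix: Specify the join condition linking the foreign key to the parent id

Corrected query:
SELECT c.id, p.name, c.salary FROM departments p JOIN staff c ON c.dept_id = p.id

Result:
id | name  | salary
---+-------+-------
1  | Sales | 138221
2  | HR    | 142182
3  | Sales | 138872
4  | HR    | 132646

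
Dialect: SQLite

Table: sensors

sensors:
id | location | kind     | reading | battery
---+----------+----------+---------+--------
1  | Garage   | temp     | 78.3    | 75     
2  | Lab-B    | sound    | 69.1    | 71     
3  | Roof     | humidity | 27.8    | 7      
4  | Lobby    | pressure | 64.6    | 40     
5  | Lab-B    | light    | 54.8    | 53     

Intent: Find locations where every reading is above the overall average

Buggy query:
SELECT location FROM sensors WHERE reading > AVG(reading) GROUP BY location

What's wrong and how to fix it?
Bug: WHERE evaluates per row before aggregation, so AVG() is unavailable

Fix: Use a subquery for AVG and a HAVING MIN(...) filter so the condition holds for every row in the group

Corrected query:
SELECT location FROM sensors GROUP BY location HAVING MIN(reading) > (SELECT AVG(reading) FROM sensors)

Result:
location
--------
Garage  
Lobby   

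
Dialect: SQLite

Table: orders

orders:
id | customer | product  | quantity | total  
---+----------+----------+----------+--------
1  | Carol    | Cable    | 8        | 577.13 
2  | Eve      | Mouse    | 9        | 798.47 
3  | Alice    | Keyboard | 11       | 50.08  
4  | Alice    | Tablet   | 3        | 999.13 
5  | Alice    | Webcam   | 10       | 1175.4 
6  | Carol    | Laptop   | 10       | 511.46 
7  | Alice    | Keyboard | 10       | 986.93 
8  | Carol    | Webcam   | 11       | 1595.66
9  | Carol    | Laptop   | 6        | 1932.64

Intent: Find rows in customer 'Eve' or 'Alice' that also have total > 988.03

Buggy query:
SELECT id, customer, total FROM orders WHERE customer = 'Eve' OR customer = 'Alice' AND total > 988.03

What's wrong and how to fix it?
Bug: Without parentheses, AND is evaluated before OR, so the total filter only applies to the 'Alice' branch

Fix: Add parentheses around the OR so the AND applies to both alternatives

Corrected query:
SELECT id, customer, total FROM orders WHERE (customer = 'Eve' OR customer = 'Alice') AND total > 988.03

Result:
id | customer | total 
---+----------+-------
4  | Alice    | 999.13
5  | Alice    | 1175.4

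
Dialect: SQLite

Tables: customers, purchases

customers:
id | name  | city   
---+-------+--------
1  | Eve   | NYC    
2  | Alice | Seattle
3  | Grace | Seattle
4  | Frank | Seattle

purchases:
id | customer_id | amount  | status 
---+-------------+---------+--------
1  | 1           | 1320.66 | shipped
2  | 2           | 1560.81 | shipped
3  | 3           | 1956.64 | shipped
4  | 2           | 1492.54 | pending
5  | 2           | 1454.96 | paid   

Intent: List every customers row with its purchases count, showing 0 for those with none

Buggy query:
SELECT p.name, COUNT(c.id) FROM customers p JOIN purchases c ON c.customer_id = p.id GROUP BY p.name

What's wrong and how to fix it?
Bug: An inner join excludes parents with zero children

Fix: Switch to LEFT JOIN to retain unmatched parent rows

Corrected query:
SELECT p.name, COUNT(c.id) FROM customers p LEFT JOIN purchases c ON c.customer_id = p.id GROUP BY p.name

Result:
name  | COUNT(c.id)
------+------------
Alice | 3          
Eve   | 1          
Frank | 0          
Grace | 1          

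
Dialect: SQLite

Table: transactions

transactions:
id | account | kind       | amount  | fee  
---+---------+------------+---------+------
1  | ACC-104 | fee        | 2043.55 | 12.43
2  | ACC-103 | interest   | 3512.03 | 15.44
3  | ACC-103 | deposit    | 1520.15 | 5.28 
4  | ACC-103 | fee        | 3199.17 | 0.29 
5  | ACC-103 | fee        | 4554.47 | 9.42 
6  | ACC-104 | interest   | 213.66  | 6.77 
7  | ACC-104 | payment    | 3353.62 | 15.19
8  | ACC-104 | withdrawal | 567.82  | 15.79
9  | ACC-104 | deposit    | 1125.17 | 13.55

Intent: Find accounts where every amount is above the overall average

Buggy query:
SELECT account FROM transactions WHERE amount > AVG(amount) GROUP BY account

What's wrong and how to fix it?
Bug: AVG() is an aggregate; it can't sit directly in WHERE

Fix: Compute the overall average in a scalar subquery and compare each group's MIN against it in HAVING

Corrected query:
SELECT account FROM transactions GROUP BY account HAVING MIN(amount) > (SELECT AVG(amount) FROM transactions)

Result:
(no rows)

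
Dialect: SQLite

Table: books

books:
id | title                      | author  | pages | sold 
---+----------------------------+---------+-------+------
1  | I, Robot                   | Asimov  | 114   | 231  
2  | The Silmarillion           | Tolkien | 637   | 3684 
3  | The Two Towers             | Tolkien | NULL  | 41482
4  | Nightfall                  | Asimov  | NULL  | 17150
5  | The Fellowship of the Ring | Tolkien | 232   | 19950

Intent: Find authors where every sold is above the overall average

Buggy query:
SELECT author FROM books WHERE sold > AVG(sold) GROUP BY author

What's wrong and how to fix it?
Bug: WHERE evaluates per row before aggregation, so AVG() is unavailable

Fix: Compute the overall average in a scalar subquery and compare each group's MIN against it in HAVING

Corrected query:
SELECT author FROM books GROUP BY author HAVING MIN(sold) > (SELECT AVG(sold) FROM books)

Result:
(no rows)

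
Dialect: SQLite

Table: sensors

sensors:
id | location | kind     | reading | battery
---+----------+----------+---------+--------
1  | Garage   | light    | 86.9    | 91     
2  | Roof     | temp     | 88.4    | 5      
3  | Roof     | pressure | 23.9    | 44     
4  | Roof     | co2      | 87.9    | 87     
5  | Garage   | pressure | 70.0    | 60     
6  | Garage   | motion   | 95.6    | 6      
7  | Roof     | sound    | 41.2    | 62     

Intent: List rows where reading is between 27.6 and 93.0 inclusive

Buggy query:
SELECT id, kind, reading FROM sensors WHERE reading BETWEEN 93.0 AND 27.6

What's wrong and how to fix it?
Bug: The bounds are reversed; BETWEEN a AND b requires a <= b to match anything

Fix: Swap the bounds so the smaller value comes first

Corrected query:
SELECT id, kind, reading FROM sensors WHERE reading BETWEEN 27.6 AND 93.0

Result:
id | kind     | reading
---+----------+--------
1  | light    | 86.9   
2  | temp     | 88.4   
4  | co2      | 87.9   
5  | pressure | 70     
7  | sound    | 41.2   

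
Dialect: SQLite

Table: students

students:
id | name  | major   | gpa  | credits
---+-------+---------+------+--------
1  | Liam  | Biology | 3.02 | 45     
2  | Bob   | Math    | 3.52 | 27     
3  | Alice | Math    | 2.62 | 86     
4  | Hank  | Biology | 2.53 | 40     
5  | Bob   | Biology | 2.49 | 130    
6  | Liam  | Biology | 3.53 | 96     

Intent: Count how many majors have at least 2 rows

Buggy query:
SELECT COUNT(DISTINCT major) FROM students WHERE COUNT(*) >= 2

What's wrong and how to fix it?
Bug: WHERE filters individual rows, not groups, so a group-level COUNT is invalid there

Fix: Use a subquery that GROUPs and filters with HAVING, then count its rows

Corrected query:
SELECT COUNT(*) FROM (SELECT major FROM students GROUP BY major HAVING COUNT(*) >= 2)

Result:
COUNT(*)
--------
2       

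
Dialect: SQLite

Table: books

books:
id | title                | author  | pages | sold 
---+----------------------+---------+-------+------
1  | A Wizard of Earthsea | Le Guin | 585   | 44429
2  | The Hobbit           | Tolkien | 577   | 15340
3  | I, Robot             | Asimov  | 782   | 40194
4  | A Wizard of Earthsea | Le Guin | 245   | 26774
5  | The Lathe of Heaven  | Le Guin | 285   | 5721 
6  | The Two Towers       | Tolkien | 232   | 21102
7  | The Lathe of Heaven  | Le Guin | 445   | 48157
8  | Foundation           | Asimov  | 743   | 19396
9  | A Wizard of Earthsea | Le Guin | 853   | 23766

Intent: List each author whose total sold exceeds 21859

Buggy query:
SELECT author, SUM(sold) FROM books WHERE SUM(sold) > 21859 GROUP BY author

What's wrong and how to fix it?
Bug: WHERE runs before GROUP BY, so aggregates aren't available there

Fix: Move the aggregate condition to a HAVING clause

Corrected query:
SELECT author, SUM(sold) FROM books GROUP BY author HAVING SUM(sold) > 21859

Result:
author  | SUM(sold)
--------+----------
Asimov  | 59590    
Le Guin | 148847   
Tolkien | 36442    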